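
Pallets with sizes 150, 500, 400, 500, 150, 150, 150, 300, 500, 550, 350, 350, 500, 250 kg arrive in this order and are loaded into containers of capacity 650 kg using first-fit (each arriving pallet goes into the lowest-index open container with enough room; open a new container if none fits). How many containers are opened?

  150 → container 1 (new)  [load 150/650]
  500 → container 1  [load 650/650]
  400 → container 2 (new)  [load 400/650]
  500 → container 3 (new)  [load 500/650]
  150 → container 2  [load 550/650]
  150 → container 3  [load 650/650]
  150 → container 4 (new)  [load 150/650]
  300 → container 4  [load 450/650]
  500 → container 5 (new)  [load 500/650]
  550 → container 6 (new)  [load 550/650]
  350 → container 7 (new)  [load 350/650]
  350 → container 8 (new)  [load 350/650]
  500 → container 9 (new)  [load 500/650]
  250 → container 7  [load 600/650]
9 containers opened.

9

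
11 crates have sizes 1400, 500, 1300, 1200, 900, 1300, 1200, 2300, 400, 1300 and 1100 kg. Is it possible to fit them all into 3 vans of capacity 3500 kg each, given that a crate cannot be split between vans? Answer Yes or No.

No

Total = 12900 kg; ⌈12900/3500⌉ = 4.
At least 4 vans are required, but only 3 are allowed.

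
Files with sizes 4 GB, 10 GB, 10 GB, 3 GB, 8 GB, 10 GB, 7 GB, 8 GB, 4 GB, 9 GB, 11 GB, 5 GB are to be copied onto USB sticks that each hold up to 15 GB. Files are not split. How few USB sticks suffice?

7

Total = 11 + 10 + 10 + 10 + 9 + 8 + 8 + 7 + 5 + 4 + 4 + 3 = 89 GB.
Lower bound: ⌈89/15⌉ = 6 USB sticks.
Also, 7 files each exceed 15/2 GB, and no two of those can share a USB stick, so at least 7 USB sticks are needed.
A packing using 7 USB sticks:
  USB stick 1: 11 + 4 = 15
  USB stick 2: 10 + 5 = 15
  USB stick 3: 10 + 4 = 14
  USB stick 4: 10 + 3 = 13
  USB stick 5: 9 = 9
  USB stick 6: 8 + 7 = 15
  USB stick 7: 8 = 8
This matches the lower bound, so 7 is optimal.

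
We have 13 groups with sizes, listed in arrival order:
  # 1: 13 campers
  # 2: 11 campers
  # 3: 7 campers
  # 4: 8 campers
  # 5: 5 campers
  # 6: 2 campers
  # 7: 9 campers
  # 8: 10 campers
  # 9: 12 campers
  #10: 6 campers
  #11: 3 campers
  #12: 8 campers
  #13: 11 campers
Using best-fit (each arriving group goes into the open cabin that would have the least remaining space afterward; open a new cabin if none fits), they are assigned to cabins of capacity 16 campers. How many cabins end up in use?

8

  13 → cabin 1 (new)  [load 13/16]
  11 → cabin 2 (new)  [load 11/16]
  7 → cabin 3 (new)  [load 7/16]
  8 → cabin 3  [load 15/16]
  5 → cabin 2  [load 16/16]
  2 → cabin 1  [load 15/16]
  9 → cabin 4 (new)  [load 9/16]
  10 → cabin 5 (new)  [load 10/16]
  12 → cabin 6 (new)  [load 12/16]
  6 → cabin 5  [load 16/16]
  3 → cabin 6  [load 15/16]
  8 → cabin 7 (new)  [load 8/16]
  11 → cabin 8 (new)  [load 11/16]
8 cabins opened.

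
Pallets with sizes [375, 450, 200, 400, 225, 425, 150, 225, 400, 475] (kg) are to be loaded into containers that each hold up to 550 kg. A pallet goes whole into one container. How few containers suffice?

Total = 475 + 450 + 425 + 400 + 400 + 375 + 225 + 225 + 200 + 150 = 3325 kg.
Lower bound: ⌈3325/550⌉ = 7 containers.
A packing using 8 containers:
  container 1: 475 = 475
  container 2: 450 = 450
  container 3: 425 = 425
  container 4: 400 + 150 = 550
  container 5: 400 = 400
  container 6: 375 = 375
  container 7: 225 + 225 = 450
  container 8: 200 = 200
No arrangement into 7 containers stays within capacity, so 8 is optimal.

8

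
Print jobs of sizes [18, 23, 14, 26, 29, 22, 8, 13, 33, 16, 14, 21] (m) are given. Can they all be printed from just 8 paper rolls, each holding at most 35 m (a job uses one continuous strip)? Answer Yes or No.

A valid assignment using 8 paper rolls:
  roll 1: 33 = 33
  roll 2: 29 = 29
  roll 3: 26 + 8 = 34
  roll 4: 23 = 23
  roll 5: 22 + 13 = 35
  roll 6: 21 + 14 = 35
  roll 7: 18 + 16 = 34
  roll 8: 14 = 14
Every load is within 35 m, so 8 paper rolls suffice.

Yes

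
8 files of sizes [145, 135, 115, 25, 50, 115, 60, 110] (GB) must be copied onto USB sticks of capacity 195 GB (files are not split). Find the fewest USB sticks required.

Total = 145 + 135 + 115 + 115 + 110 + 60 + 50 + 25 = 755 GB.
Lower bound: ⌈755/195⌉ = 4 USB sticks.
Also, 5 files each exceed 195/2 GB, and no two of those can share a USB stick, so at least 5 USB sticks are needed.
A packing using 5 USB sticks:
  USB stick 1: 145 + 50 = 195
  USB stick 2: 135 + 60 = 195
  USB stick 3: 115 + 25 = 140
  USB stick 4: 115 = 115
  USB stick 5: 110 = 110
This matches the lower bound, so 5 is optimal.

5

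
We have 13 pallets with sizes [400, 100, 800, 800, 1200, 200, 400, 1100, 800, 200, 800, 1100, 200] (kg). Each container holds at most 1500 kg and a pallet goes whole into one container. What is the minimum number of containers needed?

Total = 1200 + 1100 + 1100 + 800 + 800 + 800 + 800 + 400 + 400 + 200 + 200 + 200 + 100 = 8100 kg.
Lower bound: ⌈8100/1500⌉ = 6 containers.
Also, 7 pallets each exceed 750 kg, and no two of those can share a container, so at least 7 containers are needed.
A packing using 7 containers:
  container 1: 1200 + 200 + 100 = 1500
  container 2: 1100 + 400 = 1500
  container 3: 1100 + 400 = 1500
  container 4: 800 + 200 + 200 = 1200
  container 5: 800 = 800
  container 6: 800 = 800
  container 7: 800 = 800
This matches the lower bound, so 7 is optimal.

7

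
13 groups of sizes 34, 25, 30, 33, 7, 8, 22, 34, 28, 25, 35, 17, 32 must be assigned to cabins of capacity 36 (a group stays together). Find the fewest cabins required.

11

Total = 35 + 34 + 34 + 33 + 32 + 30 + 28 + 25 + 25 + 22 + 17 + 8 + 7 = 330.
Lower bound: ⌈330/36⌉ = 10 cabins.
A packing using 11 cabins:
  cabin 1: 35 = 35
  cabin 2: 34 = 34
  cabin 3: 34 = 34
  cabin 4: 33 = 33
  cabin 5: 32 = 32
  cabin 6: 30 = 30
  cabin 7: 28 + 8 = 36
  cabin 8: 25 + 7 = 32
  cabin 9: 25 = 25
  cabin 10: 22 = 22
  cabin 11: 17 = 17
No arrangement into 10 cabins stays within capacity, so 11 is optimal.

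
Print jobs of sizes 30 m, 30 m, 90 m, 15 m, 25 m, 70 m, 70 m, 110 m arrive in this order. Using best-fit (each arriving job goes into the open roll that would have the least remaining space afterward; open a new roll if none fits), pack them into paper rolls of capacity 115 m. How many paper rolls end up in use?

  30 → roll 1 (new)  [load 30/115]
  30 → roll 1  [load 60/115]
  90 → roll 2 (new)  [load 90/115]
  15 → roll 2  [load 105/115]
  25 → roll 1  [load 85/115]
  70 → roll 3 (new)  [load 70/115]
  70 → roll 4 (new)  [load 70/115]
  110 → roll 5 (new)  [load 110/115]
5 paper rolls opened.

5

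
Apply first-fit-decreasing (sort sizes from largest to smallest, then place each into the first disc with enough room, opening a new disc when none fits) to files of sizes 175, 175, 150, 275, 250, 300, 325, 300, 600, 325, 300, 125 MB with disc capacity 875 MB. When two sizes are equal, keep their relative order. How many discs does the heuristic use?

Sorted descending: 600, 325, 325, 300, 300, 300, 275, 250, 175, 175, 150, 125.
  600 → disc 1 (new)  [load 600/875]
  325 → disc 2 (new)  [load 325/875]
  325 → disc 2  [load 650/875]
  300 → disc 3 (new)  [load 300/875]
  300 → disc 3  [load 600/875]
  300 → disc 4 (new)  [load 300/875]
  275 → disc 1  [load 875/875]
  250 → disc 3  [load 850/875]
  175 → disc 2  [load 825/875]
  175 → disc 4  [load 475/875]
  150 → disc 4  [load 625/875]
  125 → disc 4  [load 750/875]
4 discs opened.

4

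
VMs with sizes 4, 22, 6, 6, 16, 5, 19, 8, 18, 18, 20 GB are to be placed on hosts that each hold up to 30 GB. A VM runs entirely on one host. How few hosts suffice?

Total = 22 + 20 + 19 + 18 + 18 + 16 + 8 + 6 + 6 + 5 + 4 = 142 GB.
Lower bound: ⌈142/30⌉ = 5 hosts.
Also, 6 VMs each exceed 15 GB, and no two of those can share a host, so at least 6 hosts are needed.
A packing using 6 hosts:
  host 1: 22 + 8 = 30
  host 2: 20 + 6 + 4 = 30
  host 3: 19 + 6 + 5 = 30
  host 4: 18 = 18
  host 5: 18 = 18
  host 6: 16 = 16
This matches the lower bound, so 6 is optimal.

6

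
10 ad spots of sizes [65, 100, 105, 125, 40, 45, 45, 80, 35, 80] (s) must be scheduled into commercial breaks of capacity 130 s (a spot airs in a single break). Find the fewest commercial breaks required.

7

Total = 125 + 105 + 100 + 80 + 80 + 65 + 45 + 45 + 40 + 35 = 720 s.
Lower bound: ⌈720/130⌉ = 6 commercial breaks.
A packing using 7 commercial breaks:
  break 1: 125 = 125
  break 2: 105 = 105
  break 3: 100 = 100
  break 4: 80 + 45 = 125
  break 5: 80 + 45 = 125
  break 6: 65 + 40 = 105
  break 7: 35 = 35
No arrangement into 6 commercial breaks stays within capacity, so 7 is optimal.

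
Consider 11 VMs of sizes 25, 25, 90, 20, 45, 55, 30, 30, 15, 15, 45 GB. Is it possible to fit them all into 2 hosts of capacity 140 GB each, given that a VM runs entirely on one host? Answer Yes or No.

No

Total = 395 GB; ⌈395/140⌉ = 3.
At least 3 hosts are required, but only 2 are allowed.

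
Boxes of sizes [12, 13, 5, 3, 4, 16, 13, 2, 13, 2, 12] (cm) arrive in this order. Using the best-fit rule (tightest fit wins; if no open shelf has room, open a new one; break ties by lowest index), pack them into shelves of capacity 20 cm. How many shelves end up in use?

6

  12 → shelf 1 (new)  [load 12/20]
  13 → shelf 2 (new)  [load 13/20]
  5 → shelf 2  [load 18/20]
  3 → shelf 1  [load 15/20]
  4 → shelf 1  [load 19/20]
  16 → shelf 3 (new)  [load 16/20]
  13 → shelf 4 (new)  [load 13/20]
  2 → shelf 2  [load 20/20]
  13 → shelf 5 (new)  [load 13/20]
  2 → shelf 3  [load 18/20]
  12 → shelf 6 (new)  [load 12/20]
6 shelves opened.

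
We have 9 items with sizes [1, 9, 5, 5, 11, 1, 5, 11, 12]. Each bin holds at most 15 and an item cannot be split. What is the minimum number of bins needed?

5

Total = 12 + 11 + 11 + 9 + 5 + 5 + 5 + 1 + 1 = 60.
Lower bound: ⌈60/15⌉ = 4 bins.
A packing using 5 bins:
  bin 1: 12 + 1 + 1 = 14
  bin 2: 11 = 11
  bin 3: 11 = 11
  bin 4: 9 + 5 = 14
  bin 5: 5 + 5 = 10
No arrangement into 4 bins stays within capacity, so 5 is optimal.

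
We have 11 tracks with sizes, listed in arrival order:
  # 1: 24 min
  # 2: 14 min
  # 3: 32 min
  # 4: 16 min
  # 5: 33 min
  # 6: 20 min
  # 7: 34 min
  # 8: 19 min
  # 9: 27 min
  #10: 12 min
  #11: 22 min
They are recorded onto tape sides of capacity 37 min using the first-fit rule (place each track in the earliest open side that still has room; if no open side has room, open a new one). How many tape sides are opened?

9

  24 → side 1 (new)  [load 24/37]
  14 → side 2 (new)  [load 14/37]
  32 → side 3 (new)  [load 32/37]
  16 → side 2  [load 30/37]
  33 → side 4 (new)  [load 33/37]
  20 → side 5 (new)  [load 20/37]
  34 → side 6 (new)  [load 34/37]
  19 → side 7 (new)  [load 19/37]
  27 → side 8 (new)  [load 27/37]
  12 → side 1  [load 36/37]
  22 → side 9 (new)  [load 22/37]
9 tape sides opened.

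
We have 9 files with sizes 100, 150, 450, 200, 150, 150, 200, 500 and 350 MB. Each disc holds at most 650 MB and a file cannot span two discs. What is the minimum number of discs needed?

4

Total = 500 + 450 + 350 + 200 + 200 + 150 + 150 + 150 + 100 = 2250 MB.
Lower bound: ⌈2250/650⌉ = 4 discs.
A packing using 4 discs:
  disc 1: 500 + 150 = 650
  disc 2: 450 + 200 = 650
  disc 3: 350 + 200 + 100 = 650
  disc 4: 150 + 150 = 300
This matches the lower bound, so 4 is optimal.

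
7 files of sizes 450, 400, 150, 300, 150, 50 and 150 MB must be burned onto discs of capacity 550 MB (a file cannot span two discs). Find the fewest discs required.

4

Total = 450 + 400 + 300 + 150 + 150 + 150 + 50 = 1650 MB.
Lower bound: ⌈1650/550⌉ = 3 discs.
A packing using 4 discs:
  disc 1: 450 + 50 = 500
  disc 2: 400 + 150 = 550
  disc 3: 300 + 150 = 450
  disc 4: 150 = 150
No arrangement into 3 discs stays within capacity, so 4 is optimal.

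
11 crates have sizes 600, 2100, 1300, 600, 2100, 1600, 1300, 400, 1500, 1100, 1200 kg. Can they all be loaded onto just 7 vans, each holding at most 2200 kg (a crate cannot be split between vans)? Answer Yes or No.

Total = 13800 kg; ⌈13800/2200⌉ = 7.
The bound of 7 does not rule out 7, but exhaustive search shows no assignment into 7 vans of capacity 2200 kg exists — the minimum is 8.

No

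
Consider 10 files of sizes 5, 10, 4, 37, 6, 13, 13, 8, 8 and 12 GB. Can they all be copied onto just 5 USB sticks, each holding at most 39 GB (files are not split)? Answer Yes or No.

A valid assignment using 4 USB sticks:
  USB stick 1: 37 = 37
  USB stick 2: 13 + 13 + 12 = 38
  USB stick 3: 10 + 8 + 8 + 6 + 5 = 37
  USB stick 4: 4 = 4
That uses only 4 ≤ 5, so 5 USB sticks are enough.

Yes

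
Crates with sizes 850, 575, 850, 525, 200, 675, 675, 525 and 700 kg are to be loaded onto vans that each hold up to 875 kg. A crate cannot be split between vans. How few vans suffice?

Total = 850 + 850 + 700 + 675 + 675 + 575 + 525 + 525 + 200 = 5575 kg.
Lower bound: ⌈5575/875⌉ = 7 vans.
Also, 8 crates each exceed 875/2 kg, and no two of those can share a van, so at least 8 vans are needed.
A packing using 8 vans:
  van 1: 850 = 850
  van 2: 850 = 850
  van 3: 700 = 700
  van 4: 675 + 200 = 875
  van 5: 675 = 675
  van 6: 575 = 575
  van 7: 525 = 525
  van 8: 525 = 525
This matches the lower bound, so 8 is optimal.

8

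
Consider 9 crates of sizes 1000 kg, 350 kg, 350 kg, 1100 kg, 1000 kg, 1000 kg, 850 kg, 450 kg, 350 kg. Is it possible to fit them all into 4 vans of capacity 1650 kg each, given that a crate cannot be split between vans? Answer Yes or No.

No

Total = 6450 kg; ⌈6450/1650⌉ = 4.
5 crates each exceed half the capacity and cannot share a van, forcing at least 5 vans.
At least 5 vans are required, but only 4 are allowed.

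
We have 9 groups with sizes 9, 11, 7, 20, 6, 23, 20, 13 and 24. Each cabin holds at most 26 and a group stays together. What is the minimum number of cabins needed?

6

Total = 24 + 23 + 20 + 20 + 13 + 11 + 9 + 7 + 6 = 133.
Lower bound: ⌈133/26⌉ = 6 cabins.
A packing using 6 cabins:
  cabin 1: 24 = 24
  cabin 2: 23 = 23
  cabin 3: 20 + 6 = 26
  cabin 4: 20 = 20
  cabin 5: 13 + 11 = 24
  cabin 6: 9 + 7 = 16
This matches the lower bound, so 6 is optimal.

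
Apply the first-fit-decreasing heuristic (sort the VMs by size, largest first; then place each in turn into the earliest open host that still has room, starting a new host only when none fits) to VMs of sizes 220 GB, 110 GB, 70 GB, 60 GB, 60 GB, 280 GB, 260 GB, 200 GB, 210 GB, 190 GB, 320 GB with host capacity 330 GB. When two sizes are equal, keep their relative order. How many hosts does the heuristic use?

7

Sorted descending: 320, 280, 260, 220, 210, 200, 190, 110, 70, 60, 60.
  320 → host 1 (new)  [load 320/330]
  280 → host 2 (new)  [load 280/330]
  260 → host 3 (new)  [load 260/330]
  220 → host 4 (new)  [load 220/330]
  210 → host 5 (new)  [load 210/330]
  200 → host 6 (new)  [load 200/330]
  190 → host 7 (new)  [load 190/330]
  110 → host 4  [load 330/330]
  70 → host 3  [load 330/330]
  60 → host 5  [load 270/330]
  60 → host 5  [load 330/330]
7 hosts opened.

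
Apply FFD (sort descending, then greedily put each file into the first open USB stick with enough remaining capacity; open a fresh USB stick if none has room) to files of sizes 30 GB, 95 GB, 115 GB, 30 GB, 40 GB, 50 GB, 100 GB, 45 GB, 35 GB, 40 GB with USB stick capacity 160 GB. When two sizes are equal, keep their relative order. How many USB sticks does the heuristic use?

Sorted descending: 115, 100, 95, 50, 45, 40, 40, 35, 30, 30.
  115 → USB stick 1 (new)  [load 115/160]
  100 → USB stick 2 (new)  [load 100/160]
  95 → USB stick 3 (new)  [load 95/160]
  50 → USB stick 2  [load 150/160]
  45 → USB stick 1  [load 160/160]
  40 → USB stick 3  [load 135/160]
  40 → USB stick 4 (new)  [load 40/160]
  35 → USB stick 4  [load 75/160]
  30 → USB stick 4  [load 105/160]
  30 → USB stick 4  [load 135/160]
4 USB sticks opened.

4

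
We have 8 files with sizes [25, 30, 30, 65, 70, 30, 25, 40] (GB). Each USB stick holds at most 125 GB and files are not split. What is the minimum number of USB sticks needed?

Total = 70 + 65 + 40 + 30 + 30 + 30 + 25 + 25 = 315 GB.
Lower bound: ⌈315/125⌉ = 3 USB sticks.
A packing using 3 USB sticks:
  USB stick 1: 70 + 40 = 110
  USB stick 2: 65 + 30 + 30 = 125
  USB stick 3: 30 + 25 + 25 = 80
This matches the lower bound, so 3 is optimal.

3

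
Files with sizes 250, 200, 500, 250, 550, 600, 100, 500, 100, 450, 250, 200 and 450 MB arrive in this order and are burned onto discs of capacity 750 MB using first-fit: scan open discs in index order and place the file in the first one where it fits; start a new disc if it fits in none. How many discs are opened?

7

  250 → disc 1 (new)  [load 250/750]
  200 → disc 1  [load 450/750]
  500 → disc 2 (new)  [load 500/750]
  250 → disc 1  [load 700/750]
  550 → disc 3 (new)  [load 550/750]
  600 → disc 4 (new)  [load 600/750]
  100 → disc 2  [load 600/750]
  500 → disc 5 (new)  [load 500/750]
  100 → disc 2  [load 700/750]
  450 → disc 6 (new)  [load 450/750]
  250 → disc 5  [load 750/750]
  200 → disc 3  [load 750/750]
  450 → disc 7 (new)  [load 450/750]
7 discs opened.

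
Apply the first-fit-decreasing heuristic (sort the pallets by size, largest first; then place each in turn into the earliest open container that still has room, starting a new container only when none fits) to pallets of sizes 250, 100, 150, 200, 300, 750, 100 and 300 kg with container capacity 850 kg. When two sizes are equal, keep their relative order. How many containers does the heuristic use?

Sorted descending: 750, 300, 300, 250, 200, 150, 100, 100.
  750 → container 1 (new)  [load 750/850]
  300 → container 2 (new)  [load 300/850]
  300 → container 2  [load 600/850]
  250 → container 2  [load 850/850]
  200 → container 3 (new)  [load 200/850]
  150 → container 3  [load 350/850]
  100 → container 1  [load 850/850]
  100 → container 3  [load 450/850]
3 containers opened.

3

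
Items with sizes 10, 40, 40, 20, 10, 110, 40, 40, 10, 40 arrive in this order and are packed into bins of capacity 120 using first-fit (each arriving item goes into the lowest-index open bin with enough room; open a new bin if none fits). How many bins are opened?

  10 → bin 1 (new)  [load 10/120]
  40 → bin 1  [load 50/120]
  40 → bin 1  [load 90/120]
  20 → bin 1  [load 110/120]
  10 → bin 1  [load 120/120]
  110 → bin 2 (new)  [load 110/120]
  40 → bin 3 (new)  [load 40/120]
  40 → bin 3  [load 80/120]
  10 → bin 2  [load 120/120]
  40 → bin 3  [load 120/120]
3 bins opened.

3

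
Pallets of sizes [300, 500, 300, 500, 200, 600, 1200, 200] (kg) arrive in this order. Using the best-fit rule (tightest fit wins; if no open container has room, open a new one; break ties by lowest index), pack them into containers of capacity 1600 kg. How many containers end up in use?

3

  300 → container 1 (new)  [load 300/1600]
  500 → container 1  [load 800/1600]
  300 → container 1  [load 1100/1600]
  500 → container 1  [load 1600/1600]
  200 → container 2 (new)  [load 200/1600]
  600 → container 2  [load 800/1600]
  1200 → container 3 (new)  [load 1200/1600]
  200 → container 3  [load 1400/1600]
3 containers opened.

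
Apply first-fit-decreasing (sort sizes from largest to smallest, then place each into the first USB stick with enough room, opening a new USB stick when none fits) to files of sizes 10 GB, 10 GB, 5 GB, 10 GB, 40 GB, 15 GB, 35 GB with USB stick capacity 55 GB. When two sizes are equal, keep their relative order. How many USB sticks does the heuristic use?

3

Sorted descending: 40, 35, 15, 10, 10, 10, 5.
  40 → USB stick 1 (new)  [load 40/55]
  35 → USB stick 2 (new)  [load 35/55]
  15 → USB stick 1  [load 55/55]
  10 → USB stick 2  [load 45/55]
  10 → USB stick 2  [load 55/55]
  10 → USB stick 3 (new)  [load 10/55]
  5 → USB stick 3  [load 15/55]
3 USB sticks opened.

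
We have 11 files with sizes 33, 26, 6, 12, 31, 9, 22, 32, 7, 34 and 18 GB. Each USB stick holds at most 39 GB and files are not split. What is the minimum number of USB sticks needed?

7

Total = 34 + 33 + 32 + 31 + 26 + 22 + 18 + 12 + 9 + 7 + 6 = 230 GB.
Lower bound: ⌈230/39⌉ = 6 USB sticks.
A packing using 7 USB sticks:
  USB stick 1: 34 = 34
  USB stick 2: 33 + 6 = 39
  USB stick 3: 32 + 7 = 39
  USB stick 4: 31 = 31
  USB stick 5: 26 + 12 = 38
  USB stick 6: 22 + 9 = 31
  USB stick 7: 18 = 18
No arrangement into 6 USB sticks stays within capacity, so 7 is optimal.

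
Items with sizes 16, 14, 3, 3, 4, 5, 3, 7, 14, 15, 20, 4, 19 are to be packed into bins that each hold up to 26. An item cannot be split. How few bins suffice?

6

Total = 20 + 19 + 16 + 15 + 14 + 14 + 7 + 5 + 4 + 4 + 3 + 3 + 3 = 127.
Lower bound: ⌈127/26⌉ = 5 bins.
Also, 6 items each exceed 13, and no two of those can share a bin, so at least 6 bins are needed.
A packing using 6 bins:
  bin 1: 20 + 5 = 25
  bin 2: 19 + 7 = 26
  bin 3: 16 + 4 + 4 = 24
  bin 4: 15 + 3 + 3 + 3 = 24
  bin 5: 14 = 14
  bin 6: 14 = 14
This matches the lower bound, so 6 is optimal.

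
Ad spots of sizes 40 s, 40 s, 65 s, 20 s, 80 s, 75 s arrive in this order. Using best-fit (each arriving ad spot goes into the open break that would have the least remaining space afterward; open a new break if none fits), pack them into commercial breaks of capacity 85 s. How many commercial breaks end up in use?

  40 → break 1 (new)  [load 40/85]
  40 → break 1  [load 80/85]
  65 → break 2 (new)  [load 65/85]
  20 → break 2  [load 85/85]
  80 → break 3 (new)  [load 80/85]
  75 → break 4 (new)  [load 75/85]
4 commercial breaks opened.

4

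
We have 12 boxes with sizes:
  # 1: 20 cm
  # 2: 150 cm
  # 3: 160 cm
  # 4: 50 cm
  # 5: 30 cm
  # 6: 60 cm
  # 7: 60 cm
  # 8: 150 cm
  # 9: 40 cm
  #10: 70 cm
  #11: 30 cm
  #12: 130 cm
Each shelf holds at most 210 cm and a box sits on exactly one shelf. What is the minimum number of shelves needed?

Total = 160 + 150 + 150 + 130 + 70 + 60 + 60 + 50 + 40 + 30 + 30 + 20 = 950 cm.
Lower bound: ⌈950/210⌉ = 5 shelves.
A packing using 5 shelves:
  shelf 1: 160 + 50 = 210
  shelf 2: 150 + 60 = 210
  shelf 3: 150 + 60 = 210
  shelf 4: 130 + 70 = 200
  shelf 5: 40 + 30 + 30 + 20 = 120
This matches the lower bound, so 5 is optimal.

5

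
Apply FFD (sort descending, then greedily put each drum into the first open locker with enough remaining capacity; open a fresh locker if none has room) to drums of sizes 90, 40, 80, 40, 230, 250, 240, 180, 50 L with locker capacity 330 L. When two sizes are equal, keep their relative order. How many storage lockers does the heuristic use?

4

Sorted descending: 250, 240, 230, 180, 90, 80, 50, 40, 40.
  250 → locker 1 (new)  [load 250/330]
  240 → locker 2 (new)  [load 240/330]
  230 → locker 3 (new)  [load 230/330]
  180 → locker 4 (new)  [load 180/330]
  90 → locker 2  [load 330/330]
  80 → locker 1  [load 330/330]
  50 → locker 3  [load 280/330]
  40 → locker 3  [load 320/330]
  40 → locker 4  [load 220/330]
4 storage lockers opened.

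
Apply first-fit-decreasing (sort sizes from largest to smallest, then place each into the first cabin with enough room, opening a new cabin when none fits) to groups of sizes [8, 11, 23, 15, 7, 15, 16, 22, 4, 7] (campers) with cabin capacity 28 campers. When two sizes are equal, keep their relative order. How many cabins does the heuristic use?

6

Sorted descending: 23, 22, 16, 15, 15, 11, 8, 7, 7, 4.
  23 → cabin 1 (new)  [load 23/28]
  22 → cabin 2 (new)  [load 22/28]
  16 → cabin 3 (new)  [load 16/28]
  15 → cabin 4 (new)  [load 15/28]
  15 → cabin 5 (new)  [load 15/28]
  11 → cabin 3  [load 27/28]
  8 → cabin 4  [load 23/28]
  7 → cabin 5  [load 22/28]
  7 → cabin 6 (new)  [load 7/28]
  4 → cabin 1  [load 27/28]
6 cabins opened.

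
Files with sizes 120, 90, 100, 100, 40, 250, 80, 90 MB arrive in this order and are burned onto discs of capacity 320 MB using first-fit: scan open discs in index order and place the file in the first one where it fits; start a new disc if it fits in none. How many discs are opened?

3

  120 → disc 1 (new)  [load 120/320]
  90 → disc 1  [load 210/320]
  100 → disc 1  [load 310/320]
  100 → disc 2 (new)  [load 100/320]
  40 → disc 2  [load 140/320]
  250 → disc 3 (new)  [load 250/320]
  80 → disc 2  [load 220/320]
  90 → disc 2  [load 310/320]
3 discs opened.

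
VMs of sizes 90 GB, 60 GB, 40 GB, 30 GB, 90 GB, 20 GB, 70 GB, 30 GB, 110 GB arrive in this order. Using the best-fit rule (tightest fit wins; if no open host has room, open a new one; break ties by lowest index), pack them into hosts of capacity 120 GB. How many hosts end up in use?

  90 → host 1 (new)  [load 90/120]
  60 → host 2 (new)  [load 60/120]
  40 → host 2  [load 100/120]
  30 → host 1  [load 120/120]
  90 → host 3 (new)  [load 90/120]
  20 → host 2  [load 120/120]
  70 → host 4 (new)  [load 70/120]
  30 → host 3  [load 120/120]
  110 → host 5 (new)  [load 110/120]
5 hosts opened.

5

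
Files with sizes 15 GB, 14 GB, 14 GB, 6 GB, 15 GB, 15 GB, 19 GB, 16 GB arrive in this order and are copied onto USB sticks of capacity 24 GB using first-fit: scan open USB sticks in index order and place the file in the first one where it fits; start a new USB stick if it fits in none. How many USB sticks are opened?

7

  15 → USB stick 1 (new)  [load 15/24]
  14 → USB stick 2 (new)  [load 14/24]
  14 → USB stick 3 (new)  [load 14/24]
  6 → USB stick 1  [load 21/24]
  15 → USB stick 4 (new)  [load 15/24]
  15 → USB stick 5 (new)  [load 15/24]
  19 → USB stick 6 (new)  [load 19/24]
  16 → USB stick 7 (new)  [load 16/24]
7 USB sticks opened.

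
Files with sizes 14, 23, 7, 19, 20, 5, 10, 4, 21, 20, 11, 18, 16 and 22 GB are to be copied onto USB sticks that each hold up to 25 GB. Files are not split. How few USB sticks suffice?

10

Total = 23 + 22 + 21 + 20 + 20 + 19 + 18 + 16 + 14 + 11 + 10 + 7 + 5 + 4 = 210 GB.
Lower bound: ⌈210/25⌉ = 9 USB sticks.
A packing using 10 USB sticks:
  USB stick 1: 23 = 23
  USB stick 2: 22 = 22
  USB stick 3: 21 + 4 = 25
  USB stick 4: 20 + 5 = 25
  USB stick 5: 20 = 20
  USB stick 6: 19 = 19
  USB stick 7: 18 + 7 = 25
  USB stick 8: 16 = 16
  USB stick 9: 14 + 11 = 25
  USB stick 10: 10 = 10
No arrangement into 9 USB sticks stays within capacity, so 10 is optimal.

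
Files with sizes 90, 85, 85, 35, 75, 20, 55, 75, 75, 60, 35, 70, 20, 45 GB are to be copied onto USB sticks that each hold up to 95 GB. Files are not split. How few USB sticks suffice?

Total = 90 + 85 + 85 + 75 + 75 + 75 + 70 + 60 + 55 + 45 + 35 + 35 + 20 + 20 = 825 GB.
Lower bound: ⌈825/95⌉ = 9 USB sticks.
A packing using 10 USB sticks:
  USB stick 1: 90 = 90
  USB stick 2: 85 = 85
  USB stick 3: 85 = 85
  USB stick 4: 75 + 20 = 95
  USB stick 5: 75 + 20 = 95
  USB stick 6: 75 = 75
  USB stick 7: 70 = 70
  USB stick 8: 60 + 35 = 95
  USB stick 9: 55 + 35 = 90
  USB stick 10: 45 = 45
No arrangement into 9 USB sticks stays within capacity, so 10 is optimal.

10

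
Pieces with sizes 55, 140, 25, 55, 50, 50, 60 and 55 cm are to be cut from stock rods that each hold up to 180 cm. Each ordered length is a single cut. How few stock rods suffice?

Total = 140 + 60 + 55 + 55 + 55 + 50 + 50 + 25 = 490 cm.
Lower bound: ⌈490/180⌉ = 3 stock rods.
A packing using 3 stock rods:
  stock rod 1: 140 + 25 = 165
  stock rod 2: 60 + 55 + 55 = 170
  stock rod 3: 55 + 50 + 50 = 155
This matches the lower bound, so 3 is optimal.

3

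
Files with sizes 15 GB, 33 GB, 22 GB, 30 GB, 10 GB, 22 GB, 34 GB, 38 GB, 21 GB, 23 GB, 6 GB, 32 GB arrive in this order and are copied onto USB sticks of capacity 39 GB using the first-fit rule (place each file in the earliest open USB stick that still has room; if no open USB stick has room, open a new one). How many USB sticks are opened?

  15 → USB stick 1 (new)  [load 15/39]
  33 → USB stick 2 (new)  [load 33/39]
  22 → USB stick 1  [load 37/39]
  30 → USB stick 3 (new)  [load 30/39]
  10 → USB stick 4 (new)  [load 10/39]
  22 → USB stick 4  [load 32/39]
  34 → USB stick 5 (new)  [load 34/39]
  38 → USB stick 6 (new)  [load 38/39]
  21 → USB stick 7 (new)  [load 21/39]
  23 → USB stick 8 (new)  [load 23/39]
  6 → USB stick 2  [load 39/39]
  32 → USB stick 9 (new)  [load 32/39]
9 USB sticks opened.

9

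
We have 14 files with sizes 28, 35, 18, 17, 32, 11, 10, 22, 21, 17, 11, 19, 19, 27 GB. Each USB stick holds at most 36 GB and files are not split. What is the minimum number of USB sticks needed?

Total = 35 + 32 + 28 + 27 + 22 + 21 + 19 + 19 + 18 + 17 + 17 + 11 + 11 + 10 = 287 GB.
Lower bound: ⌈287/36⌉ = 8 USB sticks.
A packing using 9 USB sticks:
  USB stick 1: 35 = 35
  USB stick 2: 32 = 32
  USB stick 3: 28 = 28
  USB stick 4: 27 = 27
  USB stick 5: 22 + 11 = 33
  USB stick 6: 21 + 11 = 32
  USB stick 7: 19 + 17 = 36
  USB stick 8: 19 + 17 = 36
  USB stick 9: 18 + 10 = 28
No arrangement into 8 USB sticks stays within capacity, so 9 is optimal.

9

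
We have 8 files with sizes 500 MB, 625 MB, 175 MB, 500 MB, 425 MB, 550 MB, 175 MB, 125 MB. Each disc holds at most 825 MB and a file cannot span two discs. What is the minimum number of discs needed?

Total = 625 + 550 + 500 + 500 + 425 + 175 + 175 + 125 = 3075 MB.
Lower bound: ⌈3075/825⌉ = 4 discs.
Also, 5 files each exceed 825/2 MB, and no two of those can share a disc, so at least 5 discs are needed.
A packing using 5 discs:
  disc 1: 625 + 175 = 800
  disc 2: 550 + 175 = 725
  disc 3: 500 + 125 = 625
  disc 4: 500 = 500
  disc 5: 425 = 425
This matches the lower bound, so 5 is optimal.

5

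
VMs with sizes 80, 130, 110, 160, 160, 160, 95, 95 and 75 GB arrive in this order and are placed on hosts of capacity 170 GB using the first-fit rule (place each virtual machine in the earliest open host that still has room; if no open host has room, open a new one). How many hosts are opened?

8

  80 → host 1 (new)  [load 80/170]
  130 → host 2 (new)  [load 130/170]
  110 → host 3 (new)  [load 110/170]
  160 → host 4 (new)  [load 160/170]
  160 → host 5 (new)  [load 160/170]
  160 → host 6 (new)  [load 160/170]
  95 → host 7 (new)  [load 95/170]
  95 → host 8 (new)  [load 95/170]
  75 → host 1  [load 155/170]
8 hosts opened.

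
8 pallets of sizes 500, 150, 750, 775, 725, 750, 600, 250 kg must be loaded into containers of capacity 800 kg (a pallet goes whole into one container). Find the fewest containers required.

6

Total = 775 + 750 + 750 + 725 + 600 + 500 + 250 + 150 = 4500 kg.
Lower bound: ⌈4500/800⌉ = 6 containers.
A packing using 6 containers:
  container 1: 775 = 775
  container 2: 750 = 750
  container 3: 750 = 750
  container 4: 725 = 725
  container 5: 600 + 150 = 750
  container 6: 500 + 250 = 750
This matches the lower bound, so 6 is optimal.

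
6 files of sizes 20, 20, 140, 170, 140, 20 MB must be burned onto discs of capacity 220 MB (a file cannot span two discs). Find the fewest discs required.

Total = 170 + 140 + 140 + 20 + 20 + 20 = 510 MB.
Lower bound: ⌈510/220⌉ = 3 discs.
A packing using 3 discs:
  disc 1: 170 + 20 + 20 = 210
  disc 2: 140 + 20 = 160
  disc 3: 140 = 140
This matches the lower bound, so 3 is optimal.

3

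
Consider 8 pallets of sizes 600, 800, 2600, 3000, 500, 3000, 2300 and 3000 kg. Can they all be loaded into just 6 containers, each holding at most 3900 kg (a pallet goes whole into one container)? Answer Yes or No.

A valid assignment using 5 containers:
  container 1: 3000 + 800 = 3800
  container 2: 3000 + 600 = 3600
  container 3: 3000 + 500 = 3500
  container 4: 2600 = 2600
  container 5: 2300 = 2300
That uses only 5 ≤ 6, so 6 containers are enough.

Yes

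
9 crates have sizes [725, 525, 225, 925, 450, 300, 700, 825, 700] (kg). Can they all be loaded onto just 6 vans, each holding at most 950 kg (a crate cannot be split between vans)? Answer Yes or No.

Total = 5375 kg; ⌈5375/950⌉ = 6.
The bound of 6 does not rule out 6, but exhaustive search shows no assignment into 6 vans of capacity 950 kg exists — the minimum is 7.

No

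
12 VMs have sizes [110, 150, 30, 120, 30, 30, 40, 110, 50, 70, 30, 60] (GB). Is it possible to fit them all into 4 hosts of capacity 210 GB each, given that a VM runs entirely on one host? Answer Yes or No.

A valid assignment using 4 hosts:
  host 1: 150 + 60 = 210
  host 2: 120 + 50 + 40 = 210
  host 3: 110 + 70 + 30 = 210
  host 4: 110 + 30 + 30 + 30 = 200
Every load is within 210 GB, so 4 hosts suffice.

Yes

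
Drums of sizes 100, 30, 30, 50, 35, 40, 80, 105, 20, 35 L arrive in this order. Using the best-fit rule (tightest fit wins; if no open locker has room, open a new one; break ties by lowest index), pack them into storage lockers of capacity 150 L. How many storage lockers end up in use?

4

  100 → locker 1 (new)  [load 100/150]
  30 → locker 1  [load 130/150]
  30 → locker 2 (new)  [load 30/150]
  50 → locker 2  [load 80/150]
  35 → locker 2  [load 115/150]
  40 → locker 3 (new)  [load 40/150]
  80 → locker 3  [load 120/150]
  105 → locker 4 (new)  [load 105/150]
  20 → locker 1  [load 150/150]
  35 → locker 2  [load 150/150]
4 storage lockers opened.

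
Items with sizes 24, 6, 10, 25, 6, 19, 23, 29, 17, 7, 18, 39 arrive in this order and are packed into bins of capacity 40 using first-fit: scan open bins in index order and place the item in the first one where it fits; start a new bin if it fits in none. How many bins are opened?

7

  24 → bin 1 (new)  [load 24/40]
  6 → bin 1  [load 30/40]
  10 → bin 1  [load 40/40]
  25 → bin 2 (new)  [load 25/40]
  6 → bin 2  [load 31/40]
  19 → bin 3 (new)  [load 19/40]
  23 → bin 4 (new)  [load 23/40]
  29 → bin 5 (new)  [load 29/40]
  17 → bin 3  [load 36/40]
  7 → bin 2  [load 38/40]
  18 → bin 6 (new)  [load 18/40]
  39 → bin 7 (new)  [load 39/40]
7 bins opened.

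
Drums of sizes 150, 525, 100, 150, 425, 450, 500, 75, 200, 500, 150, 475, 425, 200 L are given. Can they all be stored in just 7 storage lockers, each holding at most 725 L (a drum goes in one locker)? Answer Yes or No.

A valid assignment using 7 storage lockers:
  locker 1: 525 + 200 = 725
  locker 2: 500 + 200 = 700
  locker 3: 500 + 150 + 75 = 725
  locker 4: 475 + 150 + 100 = 725
  locker 5: 450 + 150 = 600
  locker 6: 425 = 425
  locker 7: 425 = 425
Every load is within 725 L, so 7 storage lockers suffice.

Yes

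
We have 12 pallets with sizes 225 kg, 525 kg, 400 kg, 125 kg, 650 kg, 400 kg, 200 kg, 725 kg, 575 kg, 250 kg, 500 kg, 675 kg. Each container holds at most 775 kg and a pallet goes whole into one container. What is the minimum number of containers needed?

Total = 725 + 675 + 650 + 575 + 525 + 500 + 400 + 400 + 250 + 225 + 200 + 125 = 5250 kg.
Lower bound: ⌈5250/775⌉ = 7 containers.
Also, 8 pallets each exceed 775/2 kg, and no two of those can share a container, so at least 8 containers are needed.
A packing using 8 containers:
  container 1: 725 = 725
  container 2: 675 = 675
  container 3: 650 + 125 = 775
  container 4: 575 + 200 = 775
  container 5: 525 + 250 = 775
  container 6: 500 + 225 = 725
  container 7: 400 = 400
  container 8: 400 = 400
This matches the lower bound, so 8 is optimal.

8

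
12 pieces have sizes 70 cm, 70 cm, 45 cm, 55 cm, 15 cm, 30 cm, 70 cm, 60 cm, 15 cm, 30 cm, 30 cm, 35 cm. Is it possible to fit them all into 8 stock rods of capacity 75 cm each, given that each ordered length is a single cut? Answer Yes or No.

Yes

A valid assignment using 8 stock rods:
  stock rod 1: 70 = 70
  stock rod 2: 70 = 70
  stock rod 3: 70 = 70
  stock rod 4: 60 + 15 = 75
  stock rod 5: 55 + 15 = 70
  stock rod 6: 45 + 30 = 75
  stock rod 7: 35 + 30 = 65
  stock rod 8: 30 = 30
Every load is within 75 cm, so 8 stock rods suffice.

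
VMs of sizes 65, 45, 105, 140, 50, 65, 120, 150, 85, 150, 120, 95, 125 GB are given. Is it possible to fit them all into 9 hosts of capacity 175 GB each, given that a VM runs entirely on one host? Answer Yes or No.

A valid assignment using 9 hosts:
  host 1: 150 = 150
  host 2: 150 = 150
  host 3: 140 = 140
  host 4: 125 + 50 = 175
  host 5: 120 + 45 = 165
  host 6: 120 = 120
  host 7: 105 + 65 = 170
  host 8: 95 + 65 = 160
  host 9: 85 = 85
Every load is within 175 GB, so 9 hosts suffice.

Yes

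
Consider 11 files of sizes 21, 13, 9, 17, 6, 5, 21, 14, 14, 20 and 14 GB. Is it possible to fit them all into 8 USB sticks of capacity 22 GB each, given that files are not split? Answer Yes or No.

A valid assignment using 8 USB sticks:
  USB stick 1: 21 = 21
  USB stick 2: 21 = 21
  USB stick 3: 20 = 20
  USB stick 4: 17 + 5 = 22
  USB stick 5: 14 + 6 = 20
  USB stick 6: 14 = 14
  USB stick 7: 14 = 14
  USB stick 8: 13 + 9 = 22
Every load is within 22 GB, so 8 USB sticks suffice.

Yes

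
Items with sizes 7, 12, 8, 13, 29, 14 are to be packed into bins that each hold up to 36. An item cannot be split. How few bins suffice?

Total = 29 + 14 + 13 + 12 + 8 + 7 = 83.
Lower bound: ⌈83/36⌉ = 3 bins.
A packing using 3 bins:
  bin 1: 29 + 7 = 36
  bin 2: 14 + 13 + 8 = 35
  bin 3: 12 = 12
This matches the lower bound, so 3 is optimal.

3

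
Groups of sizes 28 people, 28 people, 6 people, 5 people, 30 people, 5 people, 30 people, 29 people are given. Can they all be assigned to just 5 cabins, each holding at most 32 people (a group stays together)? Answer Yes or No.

No

Total = 161 people; ⌈161/32⌉ = 6.
At least 6 cabins are required, but only 5 are allowed.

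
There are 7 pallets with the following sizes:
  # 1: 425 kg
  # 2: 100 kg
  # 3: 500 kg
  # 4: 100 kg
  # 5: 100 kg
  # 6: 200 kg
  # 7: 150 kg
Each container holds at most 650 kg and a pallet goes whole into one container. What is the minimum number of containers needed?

3

Total = 500 + 425 + 200 + 150 + 100 + 100 + 100 = 1575 kg.
Lower bound: ⌈1575/650⌉ = 3 containers.
A packing using 3 containers:
  container 1: 500 + 150 = 650
  container 2: 425 + 200 = 625
  container 3: 100 + 100 + 100 = 300
This matches the lower bound, so 3 is optimal.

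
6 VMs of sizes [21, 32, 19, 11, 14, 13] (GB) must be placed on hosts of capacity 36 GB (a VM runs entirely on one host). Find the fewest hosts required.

4

Total = 32 + 21 + 19 + 14 + 13 + 11 = 110 GB.
Lower bound: ⌈110/36⌉ = 4 hosts.
A packing using 4 hosts:
  host 1: 32 = 32
  host 2: 21 + 14 = 35
  host 3: 19 + 13 = 32
  host 4: 11 = 11
This matches the lower bound, so 4 is optimal.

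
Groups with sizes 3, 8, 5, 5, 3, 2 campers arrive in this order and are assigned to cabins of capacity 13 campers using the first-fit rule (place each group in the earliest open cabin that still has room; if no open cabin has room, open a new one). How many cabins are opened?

2

  3 → cabin 1 (new)  [load 3/13]
  8 → cabin 1  [load 11/13]
  5 → cabin 2 (new)  [load 5/13]
  5 → cabin 2  [load 10/13]
  3 → cabin 2  [load 13/13]
  2 → cabin 1  [load 13/13]
2 cabins opened.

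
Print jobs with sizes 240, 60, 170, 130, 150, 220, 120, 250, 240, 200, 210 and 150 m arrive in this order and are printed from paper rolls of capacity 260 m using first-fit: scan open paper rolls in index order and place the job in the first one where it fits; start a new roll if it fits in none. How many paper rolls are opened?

10

  240 → roll 1 (new)  [load 240/260]
  60 → roll 2 (new)  [load 60/260]
  170 → roll 2  [load 230/260]
  130 → roll 3 (new)  [load 130/260]
  150 → roll 4 (new)  [load 150/260]
  220 → roll 5 (new)  [load 220/260]
  120 → roll 3  [load 250/260]
  250 → roll 6 (new)  [load 250/260]
  240 → roll 7 (new)  [load 240/260]
  200 → roll 8 (new)  [load 200/260]
  210 → roll 9 (new)  [load 210/260]
  150 → roll 10 (new)  [load 150/260]
10 paper rolls opened.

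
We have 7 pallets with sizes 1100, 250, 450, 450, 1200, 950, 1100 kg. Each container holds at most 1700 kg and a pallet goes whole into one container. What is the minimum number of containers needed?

4

Total = 1200 + 1100 + 1100 + 950 + 450 + 450 + 250 = 5500 kg.
Lower bound: ⌈5500/1700⌉ = 4 containers.
A packing using 4 containers:
  container 1: 1200 + 450 = 1650
  container 2: 1100 + 450 = 1550
  container 3: 1100 + 250 = 1350
  container 4: 950 = 950
This matches the lower bound, so 4 is optimal.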